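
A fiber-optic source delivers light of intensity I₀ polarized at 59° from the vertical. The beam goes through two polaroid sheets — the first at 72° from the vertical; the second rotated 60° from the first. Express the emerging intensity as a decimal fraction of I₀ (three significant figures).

By Malus's law, I₁ = I₀ cos²(72° − 59°) = I₀ cos²(13°) = 0.9494 I₀.
I₂ = I₁ cos²(60°) = 0.9494 · 0.25 I₀ = 0.2373 I₀.
Transmitted fraction = 0.2373.

≈ 0.237 I₀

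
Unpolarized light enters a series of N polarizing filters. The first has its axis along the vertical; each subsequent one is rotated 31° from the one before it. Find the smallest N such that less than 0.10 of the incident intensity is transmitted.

First polarizer halves the unpolarized light: factor 1/2.
Each further stage multiplies by cos²(31°) = 0.7347.
After N polarizers: T = 0.5·0.7347^(N−1). Require T < 0.10 ⇒ N−1 > ln(0.10/0.5)/ln(0.7347) = 5.22, so N−1 ≥ 6 and N = 7.
Check: N=7 gives T = 0.07866 < 0.10; N=6 gives T = 0.1071.

N = 7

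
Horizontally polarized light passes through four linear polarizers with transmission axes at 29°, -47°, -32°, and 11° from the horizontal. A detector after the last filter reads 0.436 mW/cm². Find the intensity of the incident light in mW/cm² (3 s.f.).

By Malus's law, I₁ = I₀ cos²(29° − 0°) = I₀ cos²(29°) = 0.765 I₀.
I₂ = I₁ cos²(-47° − 29°) = 0.765 I₀ · cos²(76°) = 0.04477 I₀.
I₃ = I₂ cos²(-32° + 47°) = 0.04477 I₀ · cos²(15°) = 0.04177 I₀.
I₄ = I₃ cos²(11° + 32°) = 0.04177 I₀ · cos²(43°) = 0.02234 I₀.
So 0.436 mW/cm² = 0.02234 I₀, giving I₀ = 0.436/0.02234 = 19.51 mW/cm².

I₀ ≈ 19.5 mW/cm²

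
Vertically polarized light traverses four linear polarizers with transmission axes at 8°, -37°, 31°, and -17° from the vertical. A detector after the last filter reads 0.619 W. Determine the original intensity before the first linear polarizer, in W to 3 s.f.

I₁ = I₀ cos²(8° − 0°) = I₀ cos²(8°) = 0.9806 I₀.
I₂ = I₁ cos²(-37° − 8°) = 0.9806 I₀ · cos²(45°) = 0.4903 I₀.
I₃ = I₂ cos²(31° + 37°) = 0.4903 I₀ · cos²(68°) = 0.06881 I₀.
I₄ = I₃ cos²(-17° − 31°) = 0.06881 I₀ · cos²(48°) = 0.03081 I₀.
So 0.619 W = 0.03081 I₀, giving I₀ = 0.619/0.03081 = 20.09 W.

I₀ ≈ 20.1 W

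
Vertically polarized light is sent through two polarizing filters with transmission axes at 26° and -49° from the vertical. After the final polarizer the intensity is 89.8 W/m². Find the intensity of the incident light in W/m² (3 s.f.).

By Malus's law, I₁ = I₀ cos²(26° − 0°) = I₀ cos²(26°) = 0.8078 I₀.
I₂ = I₁ cos²(-49° − 26°) = 0.8078 I₀ · cos²(75°) = 0.05411 I₀.
So 89.8 W/m² = 0.05411 I₀, giving I₀ = 89.8/0.05411 = 1659 W/m².

I₀ ≈ 1660 W/m²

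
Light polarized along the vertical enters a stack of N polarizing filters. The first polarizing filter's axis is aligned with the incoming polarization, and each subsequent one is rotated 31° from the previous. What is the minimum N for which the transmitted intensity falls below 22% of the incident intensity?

N = 6

First polarizer is aligned with the polarization: full transmission.
Each further stage multiplies by cos²(31°) = 0.7347.
After N polarizers: T = 0.7347^(N−1). Require T < 0.22 ⇒ N−1 > ln(0.22)/ln(0.7347) = 4.91, so N−1 ≥ 5 and N = 6.
Check: N=6 gives T = 0.2141 < 0.22; N=5 gives T = 0.2914.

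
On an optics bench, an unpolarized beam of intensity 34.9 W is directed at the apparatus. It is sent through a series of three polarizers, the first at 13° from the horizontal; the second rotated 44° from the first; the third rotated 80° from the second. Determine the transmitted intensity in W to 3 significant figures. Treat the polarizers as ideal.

Unpolarized light through the first polarizer → I₁ = 34.9 W/2 = 17.45 W, polarized at 13°.
I₂ = I₁ · cos²(44°) = 17.45 · 0.5174 = 9.029 W.
I₃ = I₂ · cos²(80°) = 9.029 · 0.03015 = 0.2723 W.

I ≈ 0.272 W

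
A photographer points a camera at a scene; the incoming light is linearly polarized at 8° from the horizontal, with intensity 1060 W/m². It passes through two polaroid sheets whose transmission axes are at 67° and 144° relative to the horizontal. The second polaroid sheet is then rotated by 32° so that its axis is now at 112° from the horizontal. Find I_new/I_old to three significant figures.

I_new/I_old ≈ 9.88

Before rotation:
By Malus's law, I₁ = I₀ cos²(67° − 8°) = I₀ cos²(59°) = 0.2653 I₀.
I₂ = I₁ cos²(144° − 67°) = 0.2653 I₀ · cos²(77°) = 0.01342 I₀.
After rotation:
I₁ = I₀ cos²(67° − 8°) = I₀ cos²(59°) = 0.2653 I₀.
I₂ = I₁ cos²(112° − 67°) = 0.2653 I₀ · cos²(45°) = 0.1326 I₀.
Ratio = 0.1326 / 0.01342 = 9.881.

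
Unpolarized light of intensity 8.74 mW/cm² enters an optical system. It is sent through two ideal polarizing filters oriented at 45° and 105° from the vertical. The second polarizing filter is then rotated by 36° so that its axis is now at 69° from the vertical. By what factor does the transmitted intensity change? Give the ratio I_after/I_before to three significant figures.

I_new/I_old ≈ 3.34

Before rotation:
Unpolarized light through the first polarizer → I₁ = ½ I₀, now polarized at 45°.
I₂ = I₁ cos²(105° − 45°) = 0.5 I₀ · cos²(60°) = 0.125 I₀.
After rotation:
Unpolarized light through the first polarizer → I₁ = ½ I₀, now polarized at 45°.
I₂ = I₁ cos²(69° − 45°) = 0.5 I₀ · cos²(24°) = 0.4173 I₀.
Ratio = 0.4173 / 0.125 = 3.338.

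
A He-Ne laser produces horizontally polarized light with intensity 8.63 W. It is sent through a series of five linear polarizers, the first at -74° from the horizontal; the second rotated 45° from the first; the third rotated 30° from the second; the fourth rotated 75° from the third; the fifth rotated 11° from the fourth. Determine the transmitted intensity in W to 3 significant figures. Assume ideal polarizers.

I ≈ 0.0159 W

I₁ = 8.63 W · cos²(74°) = 0.6557 W.
I₂ = I₁ · cos²(45°) = 0.6557 · 0.5 = 0.3278 W.
I₃ = I₂ · cos²(30°) = 0.3278 · 0.75 = 0.2459 W.
I₄ = I₃ · cos²(75°) = 0.2459 · 0.06699 = 0.01647 W.
I₅ = I₄ · cos²(11°) = 0.01647 · 0.9636 = 0.01587 W.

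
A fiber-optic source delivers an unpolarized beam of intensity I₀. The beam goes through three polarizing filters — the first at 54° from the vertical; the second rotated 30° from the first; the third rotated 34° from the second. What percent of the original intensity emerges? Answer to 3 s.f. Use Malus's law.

≈ 25.8%

Unpolarized light through the first polarizer → I₁ = ½ I₀, now polarized at 54°.
I₂ = I₁ cos²(30°) = 0.5 · 0.75 I₀ = 0.375 I₀.
I₃ = I₂ cos²(34°) = 0.375 · 0.6873 I₀ = 0.2577 I₀.
That is 25.77% of the incident intensity.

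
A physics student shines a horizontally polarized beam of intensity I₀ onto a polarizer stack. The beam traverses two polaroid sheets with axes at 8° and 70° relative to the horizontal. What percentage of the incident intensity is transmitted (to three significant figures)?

≈ 21.6%

I₁ = I₀ cos²(8° − 0°) = I₀ cos²(8°) = 0.9806 I₀.
I₂ = I₁ cos²(70° − 8°) = 0.9806 I₀ · cos²(62°) = 0.2161 I₀.
That is 21.61% of the incident intensity.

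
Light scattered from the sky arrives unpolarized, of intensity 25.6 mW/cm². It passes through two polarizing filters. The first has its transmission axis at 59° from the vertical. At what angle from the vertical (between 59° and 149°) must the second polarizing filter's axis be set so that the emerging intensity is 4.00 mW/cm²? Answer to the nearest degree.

Unpolarized light through the first polarizer → I₁ = ½ I₀, now polarized at 59°.
Target fraction: 4.00 / 25.6 mW/cm² = 0.1562 of I₀.
Need I₂/I₀ = 0.1562, so cos²(θ − 59°) = 0.1562 / 0.5 = 0.3125.
θ − 59° = arccos(√0.3125) = 56.0°, giving θ ≈ 59 + 56.0 = 115.0°.

θ ≈ 115°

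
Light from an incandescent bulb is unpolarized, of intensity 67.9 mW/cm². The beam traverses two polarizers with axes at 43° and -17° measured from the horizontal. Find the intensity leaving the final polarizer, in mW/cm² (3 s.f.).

Unpolarized light through the first polarizer → I₁ = 67.9 mW/cm²/2 = 33.95 mW/cm², polarized at 43°.
I₂ = I₁ · cos²(60°) = 33.95 · 0.25 = 8.488 mW/cm².

I ≈ 8.49 mW/cm²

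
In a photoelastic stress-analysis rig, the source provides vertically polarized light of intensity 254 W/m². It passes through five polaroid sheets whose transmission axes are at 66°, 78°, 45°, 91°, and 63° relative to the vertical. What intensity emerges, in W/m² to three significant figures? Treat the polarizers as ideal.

By Malus's law, I₁ = 254 W/m² · cos²(66°) = 42.02 W/m².
I₂ = I₁ · cos²(12°) = 42.02 · 0.9568 = 40.2 W/m².
I₃ = I₂ · cos²(33°) = 40.2 · 0.7034 = 28.28 W/m².
I₄ = I₃ · cos²(46°) = 28.28 · 0.4826 = 13.65 W/m².
I₅ = I₄ · cos²(28°) = 13.65 · 0.7796 = 10.64 W/m².

I ≈ 10.6 W/m²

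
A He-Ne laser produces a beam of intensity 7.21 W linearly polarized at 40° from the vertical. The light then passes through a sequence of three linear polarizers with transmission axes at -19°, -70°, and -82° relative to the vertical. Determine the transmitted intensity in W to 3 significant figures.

I₁ = 7.21 W · cos²(59°) = 1.913 W.
I₂ = I₁ · cos²(51°) = 1.913 · 0.396 = 0.7575 W.
I₃ = I₂ · cos²(12°) = 0.7575 · 0.9568 = 0.7247 W.

I ≈ 0.725 W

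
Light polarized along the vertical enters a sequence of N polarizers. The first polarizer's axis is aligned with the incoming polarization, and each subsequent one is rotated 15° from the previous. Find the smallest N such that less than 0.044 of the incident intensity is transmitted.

N = 47

First polarizer is aligned with the polarization: full transmission.
Each further stage multiplies by cos²(15°) = 0.933.
After N polarizers: T = 0.933^(N−1). Require T < 0.044 ⇒ N−1 > ln(0.044)/ln(0.933) = 45.05, so N−1 ≥ 46 and N = 47.
Check: N=47 gives T = 0.04119 < 0.044; N=46 gives T = 0.04415.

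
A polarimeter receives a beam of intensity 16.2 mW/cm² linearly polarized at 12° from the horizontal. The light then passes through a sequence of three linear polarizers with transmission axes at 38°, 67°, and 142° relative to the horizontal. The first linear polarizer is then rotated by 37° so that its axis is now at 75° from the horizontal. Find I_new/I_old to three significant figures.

Before rotation:
By Malus's law, I₁ = I₀ cos²(38° − 12°) = I₀ cos²(26°) = 0.8078 I₀.
I₂ = I₁ cos²(67° − 38°) = 0.8078 I₀ · cos²(29°) = 0.618 I₀.
I₃ = I₂ cos²(142° − 67°) = 0.618 I₀ · cos²(75°) = 0.0414 I₀.
After rotation:
I₁ = I₀ cos²(75° − 12°) = I₀ cos²(63°) = 0.2061 I₀.
I₂ = I₁ cos²(67° − 75°) = 0.2061 I₀ · cos²(8°) = 0.2021 I₀.
I₃ = I₂ cos²(142° − 67°) = 0.2021 I₀ · cos²(75°) = 0.01354 I₀.
Ratio = 0.01354 / 0.0414 = 0.3271.

I_new/I_old ≈ 0.327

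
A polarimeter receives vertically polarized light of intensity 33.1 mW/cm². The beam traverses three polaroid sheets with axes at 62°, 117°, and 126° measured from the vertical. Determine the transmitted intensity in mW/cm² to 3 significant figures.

I ≈ 2.34 mW/cm²

By Malus's law, I₁ = 33.1 mW/cm² · cos²(62°) = 7.295 mW/cm².
I₂ = I₁ · cos²(55°) = 7.295 · 0.329 = 2.4 mW/cm².
I₃ = I₂ · cos²(9°) = 2.4 · 0.9755 = 2.341 mW/cm².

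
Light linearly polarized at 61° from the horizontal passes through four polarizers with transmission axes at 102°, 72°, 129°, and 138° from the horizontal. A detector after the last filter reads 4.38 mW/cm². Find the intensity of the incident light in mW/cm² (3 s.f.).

By Malus's law, I₁ = I₀ cos²(102° − 61°) = I₀ cos²(41°) = 0.5696 I₀.
I₂ = I₁ cos²(72° − 102°) = 0.5696 I₀ · cos²(30°) = 0.4272 I₀.
I₃ = I₂ cos²(129° − 72°) = 0.4272 I₀ · cos²(57°) = 0.1267 I₀.
I₄ = I₃ cos²(138° − 129°) = 0.1267 I₀ · cos²(9°) = 0.1236 I₀.
So 4.38 mW/cm² = 0.1236 I₀, giving I₀ = 4.38/0.1236 = 35.43 mW/cm².

I₀ ≈ 35.4 mW/cm²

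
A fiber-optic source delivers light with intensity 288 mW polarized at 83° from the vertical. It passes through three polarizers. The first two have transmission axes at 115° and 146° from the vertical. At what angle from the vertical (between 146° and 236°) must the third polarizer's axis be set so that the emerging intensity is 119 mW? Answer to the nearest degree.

θ ≈ 174°

I₁ = I₀ cos²(115° − 83°) = I₀ cos²(32°) = 0.7192 I₀.
I₂ = I₁ cos²(146° − 115°) = 0.7192 I₀ · cos²(31°) = 0.5284 I₀.
Target fraction: 119 / 288 mW = 0.4132 of I₀.
Need I₃/I₀ = 0.4132, so cos²(θ − 146°) = 0.4132 / 0.5284 = 0.782.
θ − 146° = arccos(√0.782) = 27.8°, giving θ ≈ 146 + 27.8 = 173.8°.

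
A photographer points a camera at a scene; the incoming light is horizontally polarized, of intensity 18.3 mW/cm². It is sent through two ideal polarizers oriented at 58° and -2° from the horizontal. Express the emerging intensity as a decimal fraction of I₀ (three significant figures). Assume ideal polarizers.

I/I₀ ≈ 0.0702

By Malus's law, I₁ = 18.3 mW/cm² · cos²(58°) = 5.139 mW/cm².
I₂ = I₁ · cos²(60°) = 5.139 · 0.25 = 1.285 mW/cm².
Transmitted fraction = 0.0702.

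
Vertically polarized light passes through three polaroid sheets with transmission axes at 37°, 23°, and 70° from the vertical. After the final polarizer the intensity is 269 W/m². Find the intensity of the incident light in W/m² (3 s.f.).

I₁ = I₀ cos²(37° − 0°) = I₀ cos²(37°) = 0.6378 I₀.
I₂ = I₁ cos²(23° − 37°) = 0.6378 I₀ · cos²(14°) = 0.6005 I₀.
I₃ = I₂ cos²(70° − 23°) = 0.6005 I₀ · cos²(47°) = 0.2793 I₀.
So 269 W/m² = 0.2793 I₀, giving I₀ = 269/0.2793 = 963.1 W/m².

I₀ ≈ 963 W/m²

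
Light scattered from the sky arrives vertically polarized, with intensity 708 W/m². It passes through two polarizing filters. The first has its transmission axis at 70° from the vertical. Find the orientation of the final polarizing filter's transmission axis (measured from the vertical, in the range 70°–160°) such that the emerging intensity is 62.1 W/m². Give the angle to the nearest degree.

I₁ = I₀ cos²(70° − 0°) = I₀ cos²(70°) = 0.117 I₀.
Target fraction: 62.1 / 708 W/m² = 0.08771 of I₀.
Need I₂/I₀ = 0.08771, so cos²(θ − 70°) = 0.08771 / 0.117 = 0.7498.
θ − 70° = arccos(√0.7498) = 30.0°, giving θ ≈ 70 + 30.0 = 100.0°.

θ ≈ 100°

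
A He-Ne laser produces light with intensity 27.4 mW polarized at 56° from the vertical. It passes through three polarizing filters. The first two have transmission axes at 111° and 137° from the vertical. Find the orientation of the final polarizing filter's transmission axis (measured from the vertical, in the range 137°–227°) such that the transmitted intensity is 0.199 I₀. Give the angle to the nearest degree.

θ ≈ 167°

By Malus's law, I₁ = I₀ cos²(111° − 56°) = I₀ cos²(55°) = 0.329 I₀.
I₂ = I₁ cos²(137° − 111°) = 0.329 I₀ · cos²(26°) = 0.2658 I₀.
Need I₃/I₀ = 0.199, so cos²(θ − 137°) = 0.199 / 0.2658 = 0.7488.
θ − 137° = arccos(√0.7488) = 30.1°, giving θ ≈ 137 + 30.1 = 167.1°.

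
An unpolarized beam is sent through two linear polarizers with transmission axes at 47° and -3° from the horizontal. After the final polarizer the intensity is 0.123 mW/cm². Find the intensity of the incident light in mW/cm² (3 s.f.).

I₀ ≈ 0.595 mW/cm²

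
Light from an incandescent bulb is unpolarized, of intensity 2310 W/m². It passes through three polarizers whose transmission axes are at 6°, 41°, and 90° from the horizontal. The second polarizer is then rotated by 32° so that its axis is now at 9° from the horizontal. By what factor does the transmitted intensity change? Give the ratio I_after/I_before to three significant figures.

Before rotation:
Unpolarized light through the first polarizer → I₁ = ½ I₀, now polarized at 6°.
I₂ = I₁ cos²(41° − 6°) = 0.5 I₀ · cos²(35°) = 0.3355 I₀.
I₃ = I₂ cos²(90° − 41°) = 0.3355 I₀ · cos²(49°) = 0.1444 I₀.
After rotation:
Unpolarized light through the first polarizer → I₁ = ½ I₀, now polarized at 6°.
I₂ = I₁ cos²(9° − 6°) = 0.5 I₀ · cos²(3°) = 0.4986 I₀.
I₃ = I₂ cos²(90° − 9°) = 0.4986 I₀ · cos²(81°) = 0.0122 I₀.
Ratio = 0.0122 / 0.1444 = 0.0845.

I_new/I_old ≈ 0.0845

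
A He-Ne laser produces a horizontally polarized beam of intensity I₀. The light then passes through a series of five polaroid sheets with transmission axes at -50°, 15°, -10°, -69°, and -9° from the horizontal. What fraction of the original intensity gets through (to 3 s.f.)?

≈ 0.00402 I₀

I₁ = I₀ cos²(-50° − 0°) = I₀ cos²(50°) = 0.4132 I₀.
I₂ = I₁ cos²(15° + 50°) = 0.4132 I₀ · cos²(65°) = 0.0738 I₀.
I₃ = I₂ cos²(-10° − 15°) = 0.0738 I₀ · cos²(25°) = 0.06062 I₀.
I₄ = I₃ cos²(-69° + 10°) = 0.06062 I₀ · cos²(59°) = 0.01608 I₀.
I₅ = I₄ cos²(-9° + 69°) = 0.01608 I₀ · cos²(60°) = 0.00402 I₀.
Transmitted fraction = 0.00402.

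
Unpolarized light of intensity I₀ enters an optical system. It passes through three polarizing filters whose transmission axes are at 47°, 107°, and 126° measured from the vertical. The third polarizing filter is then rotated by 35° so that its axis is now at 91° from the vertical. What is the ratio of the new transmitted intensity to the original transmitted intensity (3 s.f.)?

Before rotation:
Unpolarized light through the first polarizer → I₁ = ½ I₀, now polarized at 47°.
I₂ = I₁ cos²(107° − 47°) = 0.5 I₀ · cos²(60°) = 0.125 I₀.
I₃ = I₂ cos²(126° − 107°) = 0.125 I₀ · cos²(19°) = 0.1118 I₀.
After rotation:
Unpolarized light through the first polarizer → I₁ = ½ I₀, now polarized at 47°.
I₂ = I₁ cos²(107° − 47°) = 0.5 I₀ · cos²(60°) = 0.125 I₀.
I₃ = I₂ cos²(91° − 107°) = 0.125 I₀ · cos²(16°) = 0.1155 I₀.
Ratio = 0.1155 / 0.1118 = 1.034.

I_new/I_old ≈ 1.03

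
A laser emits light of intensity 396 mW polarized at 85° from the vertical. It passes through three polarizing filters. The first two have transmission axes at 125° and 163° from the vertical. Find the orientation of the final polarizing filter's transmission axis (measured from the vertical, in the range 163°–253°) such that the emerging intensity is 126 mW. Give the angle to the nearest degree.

θ ≈ 184°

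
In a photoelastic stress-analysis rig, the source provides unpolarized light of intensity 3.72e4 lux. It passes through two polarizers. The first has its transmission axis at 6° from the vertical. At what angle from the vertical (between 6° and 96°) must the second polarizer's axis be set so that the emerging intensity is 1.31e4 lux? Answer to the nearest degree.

Unpolarized light through the first polarizer → I₁ = ½ I₀, now polarized at 6°.
Target fraction: 1.31e4 / 3.72e4 lux = 0.3522 of I₀.
Need I₂/I₀ = 0.3522, so cos²(θ − 6°) = 0.3522 / 0.5 = 0.7043.
θ − 6° = arccos(√0.7043) = 32.9°, giving θ ≈ 6 + 32.9 = 38.9°.

θ ≈ 39°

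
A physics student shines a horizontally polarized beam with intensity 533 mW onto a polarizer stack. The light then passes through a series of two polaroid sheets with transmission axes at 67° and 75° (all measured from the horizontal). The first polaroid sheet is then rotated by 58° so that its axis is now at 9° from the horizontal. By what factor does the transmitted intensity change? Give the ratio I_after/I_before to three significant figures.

I_new/I_old ≈ 1.08

Before rotation:
By Malus's law, I₁ = I₀ cos²(67° − 0°) = I₀ cos²(67°) = 0.1527 I₀.
I₂ = I₁ cos²(75° − 67°) = 0.1527 I₀ · cos²(8°) = 0.1497 I₀.
After rotation:
I₁ = I₀ cos²(9° − 0°) = I₀ cos²(9°) = 0.9755 I₀.
I₂ = I₁ cos²(75° − 9°) = 0.9755 I₀ · cos²(66°) = 0.1614 I₀.
Ratio = 0.1614 / 0.1497 = 1.078.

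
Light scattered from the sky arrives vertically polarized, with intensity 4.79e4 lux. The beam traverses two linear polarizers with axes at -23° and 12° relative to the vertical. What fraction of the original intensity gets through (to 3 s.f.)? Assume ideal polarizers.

I/I₀ ≈ 0.569

By Malus's law, I₁ = 4.79e4 lux · cos²(23°) = 4.059e+04 lux.
I₂ = I₁ · cos²(35°) = 4.059e+04 · 0.671 = 2.723e+04 lux.
Transmitted fraction = 0.5686.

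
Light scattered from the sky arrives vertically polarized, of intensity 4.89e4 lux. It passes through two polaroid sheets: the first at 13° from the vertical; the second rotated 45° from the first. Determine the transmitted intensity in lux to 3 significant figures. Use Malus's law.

I ≈ 2.32e4 lux

By Malus's law, I₁ = 4.89e4 lux · cos²(13°) = 4.643e+04 lux.
I₂ = I₁ · cos²(45°) = 4.643e+04 · 0.5 = 2.321e+04 lux.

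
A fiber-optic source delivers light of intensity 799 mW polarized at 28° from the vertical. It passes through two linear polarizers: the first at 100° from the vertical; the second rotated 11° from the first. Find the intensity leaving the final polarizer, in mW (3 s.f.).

I ≈ 73.5 mW

I₁ = 799 mW · cos²(72°) = 76.3 mW.
I₂ = I₁ · cos²(11°) = 76.3 · 0.9636 = 73.52 mW.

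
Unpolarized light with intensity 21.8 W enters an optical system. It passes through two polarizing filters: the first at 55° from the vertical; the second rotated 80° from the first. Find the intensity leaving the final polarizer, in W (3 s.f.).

Unpolarized light through the first polarizer → I₁ = 21.8 W/2 = 10.9 W, polarized at 55°.
I₂ = I₁ · cos²(80°) = 10.9 · 0.03015 = 0.3287 W.

I ≈ 0.329 W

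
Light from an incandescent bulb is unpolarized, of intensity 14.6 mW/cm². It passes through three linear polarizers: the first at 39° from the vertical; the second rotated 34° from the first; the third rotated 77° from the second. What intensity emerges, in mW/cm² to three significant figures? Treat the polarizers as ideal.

Unpolarized light through the first polarizer → I₁ = 14.6 mW/cm²/2 = 7.3 mW/cm², polarized at 39°.
I₂ = I₁ · cos²(34°) = 7.3 · 0.6873 = 5.017 mW/cm².
I₃ = I₂ · cos²(77°) = 5.017 · 0.0506 = 0.2539 mW/cm².

I ≈ 0.254 mW/cm²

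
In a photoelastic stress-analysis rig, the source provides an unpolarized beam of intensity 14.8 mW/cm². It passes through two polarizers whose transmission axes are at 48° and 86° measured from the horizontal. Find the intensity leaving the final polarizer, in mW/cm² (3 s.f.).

Unpolarized light through the first polarizer → I₁ = 14.8 mW/cm²/2 = 7.4 mW/cm², polarized at 48°.
I₂ = I₁ · cos²(38°) = 7.4 · 0.621 = 4.595 mW/cm².

I ≈ 4.60 mW/cm²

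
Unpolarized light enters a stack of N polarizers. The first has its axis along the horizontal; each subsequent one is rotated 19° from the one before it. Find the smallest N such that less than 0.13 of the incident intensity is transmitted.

N = 14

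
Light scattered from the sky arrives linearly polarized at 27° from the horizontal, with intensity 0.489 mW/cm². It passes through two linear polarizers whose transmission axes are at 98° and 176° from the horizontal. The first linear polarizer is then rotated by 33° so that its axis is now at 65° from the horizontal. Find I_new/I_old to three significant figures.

I_new/I_old ≈ 17.4

Before rotation:
I₁ = I₀ cos²(98° − 27°) = I₀ cos²(71°) = 0.106 I₀.
I₂ = I₁ cos²(176° − 98°) = 0.106 I₀ · cos²(78°) = 0.004582 I₀.
After rotation:
I₁ = I₀ cos²(65° − 27°) = I₀ cos²(38°) = 0.621 I₀.
Angle between axes 1 and 2: 69°. I₂ = 0.621 I₀ · cos²(69°) = 0.07975 I₀.
Ratio = 0.07975 / 0.004582 = 17.41.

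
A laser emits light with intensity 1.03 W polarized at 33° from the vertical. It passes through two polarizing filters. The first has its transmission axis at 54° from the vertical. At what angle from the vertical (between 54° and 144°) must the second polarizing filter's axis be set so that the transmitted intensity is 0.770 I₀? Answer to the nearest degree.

θ ≈ 74°

I₁ = I₀ cos²(54° − 33°) = I₀ cos²(21°) = 0.8716 I₀.
Need I₂/I₀ = 0.77, so cos²(θ − 54°) = 0.77 / 0.8716 = 0.8835.
θ − 54° = arccos(√0.8835) = 20.0°, giving θ ≈ 54 + 20.0 = 74.0°.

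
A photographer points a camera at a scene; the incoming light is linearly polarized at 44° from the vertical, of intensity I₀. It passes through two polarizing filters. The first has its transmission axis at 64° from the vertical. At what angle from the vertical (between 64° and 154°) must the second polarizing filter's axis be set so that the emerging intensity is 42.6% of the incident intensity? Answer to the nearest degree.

By Malus's law, I₁ = I₀ cos²(64° − 44°) = I₀ cos²(20°) = 0.883 I₀.
Need I₂/I₀ = 0.426, so cos²(θ − 64°) = 0.426 / 0.883 = 0.4824.
θ − 64° = arccos(√0.4824) = 46.0°, giving θ ≈ 64 + 46.0 = 110.0°.

θ ≈ 110°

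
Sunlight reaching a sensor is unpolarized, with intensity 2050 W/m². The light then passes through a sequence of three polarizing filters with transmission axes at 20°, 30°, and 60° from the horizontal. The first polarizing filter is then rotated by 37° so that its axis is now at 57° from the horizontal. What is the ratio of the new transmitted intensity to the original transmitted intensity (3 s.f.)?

Before rotation:
Unpolarized light through the first polarizer → I₁ = ½ I₀, now polarized at 20°.
I₂ = I₁ cos²(30° − 20°) = 0.5 I₀ · cos²(10°) = 0.4849 I₀.
I₃ = I₂ cos²(60° − 30°) = 0.4849 I₀ · cos²(30°) = 0.3637 I₀.
After rotation:
Unpolarized light through the first polarizer → I₁ = ½ I₀, now polarized at 57°.
I₂ = I₁ cos²(30° − 57°) = 0.5 I₀ · cos²(27°) = 0.3969 I₀.
I₃ = I₂ cos²(60° − 30°) = 0.3969 I₀ · cos²(30°) = 0.2977 I₀.
Ratio = 0.2977 / 0.3637 = 0.8186.

I_new/I_old ≈ 0.819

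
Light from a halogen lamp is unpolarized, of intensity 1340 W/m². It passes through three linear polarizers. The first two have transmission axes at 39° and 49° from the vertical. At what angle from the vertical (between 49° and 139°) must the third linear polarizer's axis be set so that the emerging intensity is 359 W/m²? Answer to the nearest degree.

Unpolarized light through the first polarizer → I₁ = ½ I₀, now polarized at 39°.
I₂ = I₁ cos²(49° − 39°) = 0.5 I₀ · cos²(10°) = 0.4849 I₀.
Target fraction: 359 / 1340 W/m² = 0.2679 of I₀.
Need I₃/I₀ = 0.2679, so cos²(θ − 49°) = 0.2679 / 0.4849 = 0.5525.
θ − 49° = arccos(√0.5525) = 42.0°, giving θ ≈ 49 + 42.0 = 91.0°.

θ ≈ 91°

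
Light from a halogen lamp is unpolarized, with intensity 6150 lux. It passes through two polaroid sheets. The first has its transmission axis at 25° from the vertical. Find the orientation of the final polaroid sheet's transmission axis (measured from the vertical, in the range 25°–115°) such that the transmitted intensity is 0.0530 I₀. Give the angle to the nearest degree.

Unpolarized light through the first polarizer → I₁ = ½ I₀, now polarized at 25°.
Need I₂/I₀ = 0.053, so cos²(θ − 25°) = 0.053 / 0.5 = 0.106.
θ − 25° = arccos(√0.106) = 71.0°, giving θ ≈ 25 + 71.0 = 96.0°.

θ ≈ 96°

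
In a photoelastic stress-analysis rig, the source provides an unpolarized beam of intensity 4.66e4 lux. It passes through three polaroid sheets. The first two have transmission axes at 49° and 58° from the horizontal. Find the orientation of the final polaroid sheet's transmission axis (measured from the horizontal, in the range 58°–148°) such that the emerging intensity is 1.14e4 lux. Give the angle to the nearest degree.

Unpolarized light through the first polarizer → I₁ = ½ I₀, now polarized at 49°.
I₂ = I₁ cos²(58° − 49°) = 0.5 I₀ · cos²(9°) = 0.4878 I₀.
Target fraction: 1.14e4 / 4.66e4 lux = 0.2446 of I₀.
Need I₃/I₀ = 0.2446, so cos²(θ − 58°) = 0.2446 / 0.4878 = 0.5015.
θ − 58° = arccos(√0.5015) = 44.9°, giving θ ≈ 58 + 44.9 = 102.9°.

θ ≈ 103°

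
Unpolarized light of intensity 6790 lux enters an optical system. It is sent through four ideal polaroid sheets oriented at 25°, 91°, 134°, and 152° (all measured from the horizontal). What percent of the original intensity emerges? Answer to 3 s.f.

≈ 4.00%

Unpolarized light through the first polarizer → I₁ = 6790 lux/2 = 3395 lux, polarized at 25°.
I₂ = I₁ · cos²(66°) = 3395 · 0.1654 = 561.7 lux.
I₃ = I₂ · cos²(43°) = 561.7 · 0.5349 = 300.4 lux.
I₄ = I₃ · cos²(18°) = 300.4 · 0.9045 = 271.7 lux.
That is 4.002% of the incident intensity.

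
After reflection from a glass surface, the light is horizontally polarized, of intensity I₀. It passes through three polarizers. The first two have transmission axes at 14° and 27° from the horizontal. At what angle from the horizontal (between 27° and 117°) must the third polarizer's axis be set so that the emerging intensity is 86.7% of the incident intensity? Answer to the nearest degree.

θ ≈ 37°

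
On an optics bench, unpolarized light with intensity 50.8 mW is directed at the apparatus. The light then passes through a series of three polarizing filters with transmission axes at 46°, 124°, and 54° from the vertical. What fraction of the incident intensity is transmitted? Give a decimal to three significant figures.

I/I₀ ≈ 0.00253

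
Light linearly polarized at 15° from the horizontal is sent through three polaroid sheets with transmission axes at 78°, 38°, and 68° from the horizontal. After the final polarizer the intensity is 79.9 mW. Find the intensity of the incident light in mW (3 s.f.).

I₀ ≈ 881 mW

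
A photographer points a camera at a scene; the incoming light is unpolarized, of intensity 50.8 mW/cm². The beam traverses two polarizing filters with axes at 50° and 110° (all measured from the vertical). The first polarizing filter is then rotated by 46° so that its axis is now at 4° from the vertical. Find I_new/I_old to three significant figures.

Before rotation:
Unpolarized light through the first polarizer → I₁ = ½ I₀, now polarized at 50°.
I₂ = I₁ cos²(110° − 50°) = 0.5 I₀ · cos²(60°) = 0.125 I₀.
After rotation:
Unpolarized light through the first polarizer → I₁ = ½ I₀, now polarized at 4°.
Angle between axes 1 and 2: 74°. I₂ = 0.5 I₀ · cos²(74°) = 0.03799 I₀.
Ratio = 0.03799 / 0.125 = 0.3039.

I_new/I_old ≈ 0.304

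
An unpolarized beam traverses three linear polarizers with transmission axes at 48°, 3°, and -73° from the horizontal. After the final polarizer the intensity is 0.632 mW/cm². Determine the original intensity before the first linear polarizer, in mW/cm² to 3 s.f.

Unpolarized light through the first polarizer → I₁ = ½ I₀, now polarized at 48°.
I₂ = I₁ cos²(3° − 48°) = 0.5 I₀ · cos²(45°) = 0.25 I₀.
I₃ = I₂ cos²(-73° − 3°) = 0.25 I₀ · cos²(76°) = 0.01463 I₀.
So 0.632 mW/cm² = 0.01463 I₀, giving I₀ = 0.632/0.01463 = 43.19 mW/cm².

I₀ ≈ 43.2 mW/cm²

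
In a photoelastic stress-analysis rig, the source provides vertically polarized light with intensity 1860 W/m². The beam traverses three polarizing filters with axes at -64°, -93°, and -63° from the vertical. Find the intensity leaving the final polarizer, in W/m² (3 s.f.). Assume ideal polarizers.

By Malus's law, I₁ = 1860 W/m² · cos²(64°) = 357.4 W/m².
I₂ = I₁ · cos²(29°) = 357.4 · 0.765 = 273.4 W/m².
I₃ = I₂ · cos²(30°) = 273.4 · 0.75 = 205.1 W/m².

I ≈ 205 W/m²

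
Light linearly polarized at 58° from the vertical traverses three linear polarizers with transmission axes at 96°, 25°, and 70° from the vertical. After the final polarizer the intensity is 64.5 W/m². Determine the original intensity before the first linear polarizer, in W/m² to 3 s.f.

I₀ ≈ 1960 W/m²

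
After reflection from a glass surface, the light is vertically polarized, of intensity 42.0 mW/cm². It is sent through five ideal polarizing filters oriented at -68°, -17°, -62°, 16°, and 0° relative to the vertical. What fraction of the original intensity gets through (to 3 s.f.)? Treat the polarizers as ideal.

I/I₀ ≈ 0.00111

I₁ = 42.0 mW/cm² · cos²(68°) = 5.894 mW/cm².
I₂ = I₁ · cos²(51°) = 5.894 · 0.396 = 2.334 mW/cm².
I₃ = I₂ · cos²(45°) = 2.334 · 0.5 = 1.167 mW/cm².
I₄ = I₃ · cos²(78°) = 1.167 · 0.04323 = 0.05045 mW/cm².
I₅ = I₄ · cos²(16°) = 0.05045 · 0.924 = 0.04662 mW/cm².
Transmitted fraction = 0.00111.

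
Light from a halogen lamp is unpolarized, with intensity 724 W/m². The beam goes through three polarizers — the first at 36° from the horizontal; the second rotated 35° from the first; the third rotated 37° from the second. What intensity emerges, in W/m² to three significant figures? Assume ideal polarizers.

Unpolarized light through the first polarizer → I₁ = 724 W/m²/2 = 362 W/m², polarized at 36°.
I₂ = I₁ · cos²(35°) = 362 · 0.671 = 242.9 W/m².
I₃ = I₂ · cos²(37°) = 242.9 · 0.6378 = 154.9 W/m².

I ≈ 155 W/m²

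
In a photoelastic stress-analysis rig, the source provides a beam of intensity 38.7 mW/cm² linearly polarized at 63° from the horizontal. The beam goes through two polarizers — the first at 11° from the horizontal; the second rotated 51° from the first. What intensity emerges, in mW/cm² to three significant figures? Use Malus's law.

By Malus's law, I₁ = 38.7 mW/cm² · cos²(52°) = 14.67 mW/cm².
I₂ = I₁ · cos²(51°) = 14.67 · 0.396 = 5.809 mW/cm².

I ≈ 5.81 mW/cm²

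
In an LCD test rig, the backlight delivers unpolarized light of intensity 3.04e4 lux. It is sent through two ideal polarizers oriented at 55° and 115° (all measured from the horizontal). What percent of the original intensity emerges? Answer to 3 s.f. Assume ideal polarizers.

Unpolarized light through the first polarizer → I₁ = 3.04e4 lux/2 = 1.52e+04 lux, polarized at 55°.
I₂ = I₁ · cos²(60°) = 1.52e+04 · 0.25 = 3800 lux.
That is 12.5% of the incident intensity.

≈ 12.5%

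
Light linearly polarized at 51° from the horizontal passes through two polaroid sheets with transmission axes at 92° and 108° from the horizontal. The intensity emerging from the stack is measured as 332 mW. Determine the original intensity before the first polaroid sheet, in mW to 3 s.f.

I₀ ≈ 631 mW

By Malus's law, I₁ = I₀ cos²(92° − 51°) = I₀ cos²(41°) = 0.5696 I₀.
I₂ = I₁ cos²(108° − 92°) = 0.5696 I₀ · cos²(16°) = 0.5263 I₀.
So 332 mW = 0.5263 I₀, giving I₀ = 332/0.5263 = 630.8 mW.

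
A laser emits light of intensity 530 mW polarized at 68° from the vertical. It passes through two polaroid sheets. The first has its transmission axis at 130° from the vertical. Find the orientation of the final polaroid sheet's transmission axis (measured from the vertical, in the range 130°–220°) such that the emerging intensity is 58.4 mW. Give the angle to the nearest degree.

θ ≈ 175°

I₁ = I₀ cos²(130° − 68°) = I₀ cos²(62°) = 0.2204 I₀.
Target fraction: 58.4 / 530 mW = 0.1102 of I₀.
Need I₂/I₀ = 0.1102, so cos²(θ − 130°) = 0.1102 / 0.2204 = 0.4999.
θ − 130° = arccos(√0.4999) = 45.0°, giving θ ≈ 130 + 45.0 = 175.0°.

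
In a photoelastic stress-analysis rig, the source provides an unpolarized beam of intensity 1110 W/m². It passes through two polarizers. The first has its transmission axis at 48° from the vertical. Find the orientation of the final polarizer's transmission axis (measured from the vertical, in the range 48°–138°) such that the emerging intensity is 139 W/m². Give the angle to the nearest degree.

Unpolarized light through the first polarizer → I₁ = ½ I₀, now polarized at 48°.
Target fraction: 139 / 1110 W/m² = 0.1252 of I₀.
Need I₂/I₀ = 0.1252, so cos²(θ − 48°) = 0.1252 / 0.5 = 0.2505.
θ − 48° = arccos(√0.2505) = 60.0°, giving θ ≈ 48 + 60.0 = 108.0°.

θ ≈ 108°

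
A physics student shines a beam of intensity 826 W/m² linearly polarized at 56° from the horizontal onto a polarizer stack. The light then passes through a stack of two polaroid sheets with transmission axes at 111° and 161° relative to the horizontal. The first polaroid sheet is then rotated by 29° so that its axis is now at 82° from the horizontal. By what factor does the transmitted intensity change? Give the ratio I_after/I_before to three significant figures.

Before rotation:
By Malus's law, I₁ = I₀ cos²(111° − 56°) = I₀ cos²(55°) = 0.329 I₀.
I₂ = I₁ cos²(161° − 111°) = 0.329 I₀ · cos²(50°) = 0.1359 I₀.
After rotation:
I₁ = I₀ cos²(82° − 56°) = I₀ cos²(26°) = 0.8078 I₀.
I₂ = I₁ cos²(161° − 82°) = 0.8078 I₀ · cos²(79°) = 0.02941 I₀.
Ratio = 0.02941 / 0.1359 = 0.2164.

I_new/I_old ≈ 0.216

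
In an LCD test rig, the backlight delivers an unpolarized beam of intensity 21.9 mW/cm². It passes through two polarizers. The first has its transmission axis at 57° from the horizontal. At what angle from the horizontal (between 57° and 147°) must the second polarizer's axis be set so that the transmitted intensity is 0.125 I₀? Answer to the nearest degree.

Unpolarized light through the first polarizer → I₁ = ½ I₀, now polarized at 57°.
Need I₂/I₀ = 0.125, so cos²(θ − 57°) = 0.125 / 0.5 = 0.25.
θ − 57° = arccos(√0.25) = 60.0°, giving θ ≈ 57 + 60.0 = 117.0°.

θ ≈ 117°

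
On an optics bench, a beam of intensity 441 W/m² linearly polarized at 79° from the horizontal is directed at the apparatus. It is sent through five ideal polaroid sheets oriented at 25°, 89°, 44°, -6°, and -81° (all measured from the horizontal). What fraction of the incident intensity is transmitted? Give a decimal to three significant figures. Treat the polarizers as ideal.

I/I₀ ≈ 0.000919

I₁ = 441 W/m² · cos²(54°) = 152.4 W/m².
I₂ = I₁ · cos²(64°) = 152.4 · 0.1922 = 29.28 W/m².
I₃ = I₂ · cos²(45°) = 29.28 · 0.5 = 14.64 W/m².
I₄ = I₃ · cos²(50°) = 14.64 · 0.4132 = 6.049 W/m².
I₅ = I₄ · cos²(75°) = 6.049 · 0.06699 = 0.4052 W/m².
Transmitted fraction = 0.0009188.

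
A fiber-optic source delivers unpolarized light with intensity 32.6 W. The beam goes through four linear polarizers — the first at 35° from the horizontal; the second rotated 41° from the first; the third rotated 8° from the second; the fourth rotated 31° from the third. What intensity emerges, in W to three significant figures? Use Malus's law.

I ≈ 6.69 W

Unpolarized light through the first polarizer → I₁ = 32.6 W/2 = 16.3 W, polarized at 35°.
I₂ = I₁ · cos²(41°) = 16.3 · 0.5696 = 9.284 W.
I₃ = I₂ · cos²(8°) = 9.284 · 0.9806 = 9.104 W.
I₄ = I₃ · cos²(31°) = 9.104 · 0.7347 = 6.689 W.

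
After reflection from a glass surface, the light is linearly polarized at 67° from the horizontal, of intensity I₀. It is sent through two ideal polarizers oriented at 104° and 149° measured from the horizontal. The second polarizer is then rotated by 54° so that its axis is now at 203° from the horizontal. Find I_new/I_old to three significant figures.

I_new/I_old ≈ 0.0489

Before rotation:
I₁ = I₀ cos²(104° − 67°) = I₀ cos²(37°) = 0.6378 I₀.
I₂ = I₁ cos²(149° − 104°) = 0.6378 I₀ · cos²(45°) = 0.3189 I₀.
After rotation:
I₁ = I₀ cos²(104° − 67°) = I₀ cos²(37°) = 0.6378 I₀.
Angle between axes 1 and 2: 81°. I₂ = 0.6378 I₀ · cos²(81°) = 0.01561 I₀.
Ratio = 0.01561 / 0.3189 = 0.04894.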